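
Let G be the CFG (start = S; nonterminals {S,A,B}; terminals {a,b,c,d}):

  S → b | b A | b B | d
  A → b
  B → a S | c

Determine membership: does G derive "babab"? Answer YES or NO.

Convert to CNF:
  S -> T1 A | T1 B | b | d
  A -> b
  B -> T0 S | c
  T0 -> a
  T1 -> b

CYK table (by increasing span):
  cell(0,0) b: {A,S,T1}  orig:{A,S}
  cell(1,1) a: {T0}  orig:{}
  cell(2,2) b: {A,S,T1}  orig:{A,S}
  cell(3,3) a: {T0}  orig:{}
  cell(4,4) b: {A,S,T1}  orig:{A,S}
  cell(0,1) ba: ∅
  cell(1,2) ab: {B}
  cell(2,3) ba: ∅
  cell(3,4) ab: {B}
  cell(0,2) bab: {S}
  cell(1,3) aba: ∅
  cell(2,4) bab: {S}
  cell(0,3) baba: ∅
  cell(1,4) abab: {B}
  cell(0,4) babab: {S}

S ∈ T[0,4] ⇒ YES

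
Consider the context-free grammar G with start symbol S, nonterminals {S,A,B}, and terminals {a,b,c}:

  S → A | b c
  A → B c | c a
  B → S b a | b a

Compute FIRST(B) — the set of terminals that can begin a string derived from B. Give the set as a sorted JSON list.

Compute FIRST by fixpoint:
pass 1:
  A via A→c a: +{c}
  B via B→b a: +{b}
  S via S→A: +{c}
  S via S→b c: +{b}
  S: {b,c}  A: {c}  B: {b}
pass 2:
  A via A→B c: +{b}
  B via B→S b a: +{c}
  S: {b,c}  A: {b,c}  B: {b,c}
pass 3: (no change)
  S: {b,c}  A: {b,c}  B: {b,c}

FIRST(B) = ["b", "c"]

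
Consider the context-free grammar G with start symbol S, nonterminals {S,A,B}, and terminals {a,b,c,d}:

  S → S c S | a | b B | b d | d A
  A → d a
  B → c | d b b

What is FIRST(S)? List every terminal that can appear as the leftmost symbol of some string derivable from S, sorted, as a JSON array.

FIRST iteration:
iter 1:
  A via A→d a: +{d}
  B via B→c: +{c}
  B via B→d b b: +{d}
  S via S→a: +{a}
  S via S→b B: +{b}
  S via S→d A: +{d}
  FIRST(S)={a,b,d}  FIRST(A)={d}  FIRST(B)={c,d}
iter 2: (no change)
  FIRST(S)={a,b,d}  FIRST(A)={d}  FIRST(B)={c,d}

FIRST(S) = ["a", "b", "d"]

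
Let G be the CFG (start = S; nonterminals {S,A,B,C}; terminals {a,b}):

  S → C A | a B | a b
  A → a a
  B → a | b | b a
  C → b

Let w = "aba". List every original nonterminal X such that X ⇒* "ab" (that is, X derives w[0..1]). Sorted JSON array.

Convert to CNF:
  S -> C A | T0 B | T0 T1
  A -> T0 T0
  B -> T1 T0 | a | b
  C -> b
  T0 -> a
  T1 -> b

Fill CYK table bottom-up (cells [i..j] with 0 ≤ i ≤ j ≤ 1 only):
  T[0,0] 'a' = {B,T0}  orig:{B}
  T[1,1] 'b' = {B,C,T1}  orig:{B,C}
  T[0,1] 'ab' = {S}

Original NTs in T[0,1] deriving "ab": ["S"]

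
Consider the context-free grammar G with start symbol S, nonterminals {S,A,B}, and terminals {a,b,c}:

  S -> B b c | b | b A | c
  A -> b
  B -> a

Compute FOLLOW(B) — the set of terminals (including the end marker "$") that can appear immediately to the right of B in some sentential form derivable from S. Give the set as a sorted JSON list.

FIRST sets, iterate to fixpoint:
pass 1:
  A via A→b: +{b}
  B via B→a: +{a}
  S via S→B b c: +{a}
  S via S→b: +{b}
  S via S→c: +{c}
  FIRST[S]={a,b,c}  FIRST[A]={b}  FIRST[B]={a}
pass 2: (stable)
  FIRST[S]={a,b,c}  FIRST[A]={b}  FIRST[B]={a}

FOLLOW iteration:
initialize: $ ∈ FOLLOW(S)
pass 1:
  S→B b c: FOLLOW(B) ⊇ FIRST(b) = {b}; new: +{b}
  S→b A: FOLLOW(A) ⊇ FOLLOW(S) ⊇ {$}; new: +{$}
  FOLLOW[S]={$}  FOLLOW[A]={$}  FOLLOW[B]={b}
pass 2: — fixpoint
  FOLLOW[S]={$}  FOLLOW[A]={$}  FOLLOW[B]={b}

FOLLOW(B) = ["b"]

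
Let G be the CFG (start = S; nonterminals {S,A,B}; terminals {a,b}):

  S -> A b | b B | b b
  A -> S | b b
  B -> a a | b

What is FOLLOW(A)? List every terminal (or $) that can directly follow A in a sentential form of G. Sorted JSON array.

FIRST sets, iterate to fixpoint:
pass 1:
  A via A→b b: +{b}
  B via B→a a: +{a}
  B via B→b: +{b}
  S via S→A b: +{b}
  S: {b}  A: {b}  B: {a,b}
pass 2: (no change)
  S: {b}  A: {b}  B: {a,b}

Compute FOLLOW by fixpoint:
FOLLOW(S) := {$}
iter 1:
  S→A b: FOLLOW(A) ⊇ FIRST(b) = {b}; new: +{b}
  S→b B: FOLLOW(B) ⊇ FOLLOW(S) ⊇ {$}; new: +{$}
  S: {$}  A: {b}  B: {$}
iter 2:
  A→S: FOLLOW(S) ⊇ FOLLOW(A) ⊇ {b}; new: +{b}
  S→b B: FOLLOW(B) ⊇ FOLLOW(S) ⊇ {$,b}; new: +{b}
  S: {$,b}  A: {b}  B: {$,b}
iter 3: (no change)
  S: {$,b}  A: {b}  B: {$,b}

FOLLOW(A) = ["b"]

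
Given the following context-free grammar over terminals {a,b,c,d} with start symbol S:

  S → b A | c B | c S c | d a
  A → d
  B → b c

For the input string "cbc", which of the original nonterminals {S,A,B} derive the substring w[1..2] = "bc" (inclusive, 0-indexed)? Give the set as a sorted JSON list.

Convert to CNF:
  S -> T0 A | T1 B | T1 X4 | T2 T3
  A -> d
  B -> T0 T1
  T0 -> b
  T1 -> c
  T2 -> d
  T3 -> a
  X4 -> S T1

CYK fill (cells [i..j] with 1 ≤ i ≤ j ≤ 2 only):
  [1..1]={T0}  "b"  orig:{}
  [2..2]={T1}  "c"  orig:{}
  [1..2]={B}  "bc"

Original NTs in T[1,2] deriving "bc": ["B"]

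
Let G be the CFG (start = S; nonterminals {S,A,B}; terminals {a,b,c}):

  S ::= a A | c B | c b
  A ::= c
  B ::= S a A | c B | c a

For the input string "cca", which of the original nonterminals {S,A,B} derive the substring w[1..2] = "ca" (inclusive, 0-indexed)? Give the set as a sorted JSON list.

CNF form of G:
  S -> T0 A | T1 B | T1 T2
  A -> c
  B -> S X3 | T1 B | T1 T0
  T0 -> a
  T1 -> c
  T2 -> b
  X3 -> T0 A

CYK table (by increasing span), restricted to cells inside w[1..2]:
  cell(1,1) c: {A,T1}  orig:{A}
  cell(2,2) a: {T0}  orig:{}
  cell(1,2) ca: {B}

Original NTs in T[1,2] deriving "ca": ["B"]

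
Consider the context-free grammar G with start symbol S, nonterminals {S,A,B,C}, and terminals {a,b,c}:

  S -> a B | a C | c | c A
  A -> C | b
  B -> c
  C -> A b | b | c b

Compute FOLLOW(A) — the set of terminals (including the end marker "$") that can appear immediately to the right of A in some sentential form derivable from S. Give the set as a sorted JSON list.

Compute FIRST by fixpoint:
round 1:
  A via A→b: +{b}
  B via B→c: +{c}
  C via C→A b: +{b}
  C via C→c b: +{c}
  S via S→a B: +{a}
  S via S→c: +{c}
  S: {a,c}  A: {b}  B: {c}  C: {b,c}
round 2:
  A via A→C: +{c}
  S: {a,c}  A: {b,c}  B: {c}  C: {b,c}
round 3: (no change)
  S: {a,c}  A: {b,c}  B: {c}  C: {b,c}

FOLLOW iteration:
seed FOLLOW(S) with $
pass 1:
  C→A b: FOLLOW(A) ⊇ FIRST(b) = {b}; new: +{b}
  S→a B: FOLLOW(B) ⊇ FOLLOW(S) ⊇ {$}; new: +{$}
  S→a C: FOLLOW(C) ⊇ FOLLOW(S) ⊇ {$}; new: +{$}
  S→c A: FOLLOW(A) ⊇ FOLLOW(S) ⊇ {$}; new: +{$}
  S: {$}  A: {$,b}  B: {$}  C: {$}
pass 2:
  A→C: FOLLOW(C) ⊇ FOLLOW(A) ⊇ {$,b}; new: +{b}
  S: {$}  A: {$,b}  B: {$}  C: {$,b}
pass 3: (stable)
  S: {$}  A: {$,b}  B: {$}  C: {$,b}

FOLLOW(A) = ["$", "b"]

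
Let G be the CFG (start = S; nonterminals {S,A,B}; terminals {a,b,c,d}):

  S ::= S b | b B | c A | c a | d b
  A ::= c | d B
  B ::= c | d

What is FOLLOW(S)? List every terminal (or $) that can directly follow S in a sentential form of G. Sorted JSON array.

FIRST iteration:
round 1:
  A via A→c: +{c}
  A via A→d B: +{d}
  B via B→c: +{c}
  B via B→d: +{d}
  S via S→b B: +{b}
  S via S→c A: +{c}
  S via S→d b: +{d}
  FIRST[S]={b,c,d}  FIRST[A]={c,d}  FIRST[B]={c,d}
round 2: (stable)
  FIRST[S]={b,c,d}  FIRST[A]={c,d}  FIRST[B]={c,d}

FOLLOW iteration:
FOLLOW(S) := {$}
pass 1:
  S→S b: FOLLOW(S) ⊇ FIRST(b) = {b}; new: +{b}
  S→b B: FOLLOW(B) ⊇ FOLLOW(S) ⊇ {$,b}; new: +{$,b}
  S→c A: FOLLOW(A) ⊇ FOLLOW(S) ⊇ {$,b}; new: +{$,b}
  FOLLOW(S)={$,b}  FOLLOW(A)={$,b}  FOLLOW(B)={$,b}
pass 2: (no change)
  FOLLOW(S)={$,b}  FOLLOW(A)={$,b}  FOLLOW(B)={$,b}

FOLLOW(S) = ["$", "b"]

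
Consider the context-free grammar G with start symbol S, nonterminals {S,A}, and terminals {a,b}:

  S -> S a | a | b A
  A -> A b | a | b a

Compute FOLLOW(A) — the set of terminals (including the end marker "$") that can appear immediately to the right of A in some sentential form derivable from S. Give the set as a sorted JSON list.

Compute FIRST by fixpoint:
pass 1:
  A via A→a: +{a}
  A via A→b a: +{b}
  S via S→a: +{a}
  S via S→b A: +{b}
  FIRST(S)={a,b}  FIRST(A)={a,b}
pass 2: (stable)
  FIRST(S)={a,b}  FIRST(A)={a,b}

FOLLOW sets:
initialize: $ ∈ FOLLOW(S)
[1]
  A→A b: FOLLOW(A) ⊇ FIRST(b) = {b}; new: +{b}
  S→S a: FOLLOW(S) ⊇ FIRST(a) = {a}; new: +{a}
  S→b A: FOLLOW(A) ⊇ FOLLOW(S) ⊇ {$,a}; new: +{$,a}
  FOLLOW(S)={$,a}  FOLLOW(A)={$,a,b}
[2] — fixpoint
  FOLLOW(S)={$,a}  FOLLOW(A)={$,a,b}

FOLLOW(A) = ["$", "a", "b"]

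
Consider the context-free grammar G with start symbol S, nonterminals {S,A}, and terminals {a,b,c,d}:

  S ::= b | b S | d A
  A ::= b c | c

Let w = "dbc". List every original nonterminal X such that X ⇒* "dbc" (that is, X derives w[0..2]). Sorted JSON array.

CNF form of G:
  S -> T0 S | T2 A | b
  A -> T0 T1 | c
  T0 -> b
  T1 -> c
  T2 -> d

CYK table (by increasing span), restricted to cells inside w[0..2]:
  [0..0]={T2}  "d"  orig:{}
  [1..1]={S,T0}  "b"  orig:{S}
  [2..2]={A,T1}  "c"  orig:{A}
  [0..1]=∅  "db"
  [1..2]={A}  "bc"
  [0..2]={S}  "dbc"

Original NTs in T[0,2] deriving "dbc": ["S"]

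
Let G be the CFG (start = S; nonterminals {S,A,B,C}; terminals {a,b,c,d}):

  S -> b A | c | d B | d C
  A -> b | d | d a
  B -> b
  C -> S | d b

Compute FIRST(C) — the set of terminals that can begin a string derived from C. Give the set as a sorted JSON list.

Compute FIRST by fixpoint:
pass 1:
  A via A→b: +{b}
  A via A→d: +{d}
  B via B→b: +{b}
  C via C→d b: +{d}
  S via S→b A: +{b}
  S via S→c: +{c}
  S via S→d B: +{d}
  FIRST[S]={b,c,d}  FIRST[A]={b,d}  FIRST[B]={b}  FIRST[C]={d}
pass 2:
  C via C→S: +{b,c}
  FIRST[S]={b,c,d}  FIRST[A]={b,d}  FIRST[B]={b}  FIRST[C]={b,c,d}
pass 3: (stable)
  FIRST[S]={b,c,d}  FIRST[A]={b,d}  FIRST[B]={b}  FIRST[C]={b,c,d}

FIRST(C) = ["b", "c", "d"]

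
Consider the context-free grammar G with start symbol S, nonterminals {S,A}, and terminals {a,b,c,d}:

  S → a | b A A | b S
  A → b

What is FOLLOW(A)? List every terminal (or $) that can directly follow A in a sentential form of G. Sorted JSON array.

FIRST sets, iterate to fixpoint:
[1]
  A via A→b: +{b}
  S via S→a: +{a}
  S via S→b A A: +{b}
  S: {a,b}  A: {b}
[2] (stable)
  S: {a,b}  A: {b}

FOLLOW iteration:
initialize: $ ∈ FOLLOW(S)
pass 1:
  S→b A A: FOLLOW(A) ⊇ FIRST(A) = {b}; new: +{b}
  S→b A A: FOLLOW(A) ⊇ FOLLOW(S) ⊇ {$}; new: +{$}
  S: {$}  A: {$,b}
pass 2: (no change)
  S: {$}  A: {$,b}

FOLLOW(A) = ["$", "b"]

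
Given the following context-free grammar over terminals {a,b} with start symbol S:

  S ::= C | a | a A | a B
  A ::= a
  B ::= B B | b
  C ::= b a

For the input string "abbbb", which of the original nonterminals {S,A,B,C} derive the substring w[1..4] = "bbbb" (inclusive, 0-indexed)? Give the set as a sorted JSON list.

Convert to CNF:
  S -> T0 T1 | T1 A | T1 B | a
  A -> a
  B -> B B | b
  C -> T0 T1
  T0 -> b
  T1 -> a

Fill CYK table bottom-up — only the sub-triangle for w[1..4]:
  T[1,1] 'b' = {B,T0}  orig:{B}
  T[2,2] 'b' = {B,T0}  orig:{B}
  T[3,3] 'b' = {B,T0}  orig:{B}
  T[4,4] 'b' = {B,T0}  orig:{B}
  T[1,2] 'bb' = {B}
  T[2,3] 'bb' = {B}
  T[3,4] 'bb' = {B}
  T[1,3] 'bbb' = {B}
  T[2,4] 'bbb' = {B}
  T[1,4] 'bbbb' = {B}

Original NTs in T[1,4] deriving "bbbb": ["B"]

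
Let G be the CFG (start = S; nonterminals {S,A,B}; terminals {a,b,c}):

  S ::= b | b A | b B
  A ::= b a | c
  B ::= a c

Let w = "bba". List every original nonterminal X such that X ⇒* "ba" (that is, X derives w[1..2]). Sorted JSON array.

Convert to CNF:
  S -> T0 A | T0 B | b
  A -> T0 T1 | c
  B -> T1 T2
  T0 -> b
  T1 -> a
  T2 -> c

CYK fill, restricted to cells inside w[1..2]:
  [1..1]={S,T0}  "b"  orig:{S}
  [2..2]={T1}  "a"  orig:{}
  [1..2]={A}  "ba"

Original NTs in T[1,2] deriving "ba": ["A"]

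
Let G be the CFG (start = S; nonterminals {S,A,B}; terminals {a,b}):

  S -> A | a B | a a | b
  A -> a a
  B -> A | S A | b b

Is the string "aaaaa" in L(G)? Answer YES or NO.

CNF form of G:
  S -> T0 B | T0 T0 | b
  A -> T0 T0
  B -> S A | T0 T0 | T1 T1
  T0 -> a
  T1 -> b

CYK fill:
  T[0,0] 'a' = {T0}  orig:{}
  T[1,1] 'a' = {T0}  orig:{}
  T[2,2] 'a' = {T0}  orig:{}
  T[3,3] 'a' = {T0}  orig:{}
  T[4,4] 'a' = {T0}  orig:{}
  T[0,1] 'aa' = {A,B,S}
  T[1,2] 'aa' = {A,B,S}
  T[2,3] 'aa' = {A,B,S}
  T[3,4] 'aa' = {A,B,S}
  T[0,2] 'aaa' = {S}
  T[1,3] 'aaa' = {S}
  T[2,4] 'aaa' = {S}
  T[0,3] 'aaaa' = {B}
  T[1,4] 'aaaa' = {B}
  T[0,4] 'aaaaa' = {B,S}

S ∈ T[0,4] ⇒ YES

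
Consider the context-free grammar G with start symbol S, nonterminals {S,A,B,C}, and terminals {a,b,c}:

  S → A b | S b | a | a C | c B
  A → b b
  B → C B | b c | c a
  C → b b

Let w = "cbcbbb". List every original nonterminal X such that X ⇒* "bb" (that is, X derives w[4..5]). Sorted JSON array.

Convert to CNF:
  S -> A T0 | S T0 | T1 B | T2 C | a
  A -> T0 T0
  B -> C B | T0 T1 | T1 T2
  C -> T0 T0
  T0 -> b
  T1 -> c
  T2 -> a

Fill CYK table bottom-up, restricted to cells inside w[4..5]:
  [4..4]={T0}  "b"  orig:{}
  [5..5]={T0}  "b"  orig:{}
  [4..5]={A,C}  "bb"

Original NTs in T[4,5] deriving "bb": ["A", "C"]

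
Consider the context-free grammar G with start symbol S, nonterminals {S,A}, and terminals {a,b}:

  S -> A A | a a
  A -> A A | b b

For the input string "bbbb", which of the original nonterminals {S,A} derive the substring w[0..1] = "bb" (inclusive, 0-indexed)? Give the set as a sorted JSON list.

CNF form of G:
  S -> A A | T1 T1
  A -> A A | T0 T0
  T0 -> b
  T1 -> a

CYK table (by increasing span) — only the sub-triangle for w[0..1]:
  [0..0]={T0}  "b"  orig:{}
  [1..1]={T0}  "b"  orig:{}
  [0..1]={A}  "bb"

Original NTs in T[0,1] deriving "bb": ["A"]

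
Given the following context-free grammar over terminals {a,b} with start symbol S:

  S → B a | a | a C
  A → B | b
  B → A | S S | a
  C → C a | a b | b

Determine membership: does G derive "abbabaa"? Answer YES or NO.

Convert to CNF:
  S -> B T0 | T0 C | a
  A -> S S | a | b
  B -> S S | a | b
  C -> C T0 | T0 T1 | b
  T0 -> a
  T1 -> b

CYK fill:
  T[0,0] 'a' = {A,B,S,T0}  orig:{A,B,S}
  T[1,1] 'b' = {A,B,C,T1}  orig:{A,B,C}
  T[2,2] 'b' = {A,B,C,T1}  orig:{A,B,C}
  T[3,3] 'a' = {A,B,S,T0}  orig:{A,B,S}
  T[4,4] 'b' = {A,B,C,T1}  orig:{A,B,C}
  T[5,5] 'a' = {A,B,S,T0}  orig:{A,B,S}
  T[6,6] 'a' = {A,B,S,T0}  orig:{A,B,S}
  T[0,1] 'ab' = {C,S}
  T[1,2] 'bb' = ∅
  T[2,3] 'ba' = {C,S}
  T[3,4] 'ab' = {C,S}
  T[4,5] 'ba' = {C,S}
  T[5,6] 'aa' = {A,B,S}
  T[0,2] 'abb' = ∅
  T[1,3] 'bba' = ∅
  T[2,4] 'bab' = ∅
  T[3,5] 'aba' = {A,B,C,S}
  T[4,6] 'baa' = {A,B,C}
  T[0,3] 'abba' = {A,B}
  T[1,4] 'bbab' = ∅
  T[2,5] 'baba' = {A,B}
  T[3,6] 'abaa' = {A,B,C,S}
  T[0,4] 'abbab' = ∅
  T[1,5] 'bbaba' = ∅
  T[2,6] 'babaa' = {S}
  T[0,5] 'abbaba' = ∅
  T[1,6] 'bbabaa' = ∅
  T[0,6] 'abbabaa' = {A,B}

S ∉ T[0,6] ⇒ NO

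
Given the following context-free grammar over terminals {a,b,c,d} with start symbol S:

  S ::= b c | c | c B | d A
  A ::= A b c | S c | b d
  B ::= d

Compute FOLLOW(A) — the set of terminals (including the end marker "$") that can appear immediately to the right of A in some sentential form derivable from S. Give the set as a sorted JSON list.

FIRST iteration:
[1]
  A via A→b d: +{b}
  B via B→d: +{d}
  S via S→b c: +{b}
  S via S→c: +{c}
  S via S→d A: +{d}
  FIRST[S]={b,c,d}  FIRST[A]={b}  FIRST[B]={d}
[2]
  A via A→S c: +{c,d}
  FIRST[S]={b,c,d}  FIRST[A]={b,c,d}  FIRST[B]={d}
[3] (no change)
  FIRST[S]={b,c,d}  FIRST[A]={b,c,d}  FIRST[B]={d}

FOLLOW iteration:
seed FOLLOW(S) with $
pass 1:
  A→A b c: FOLLOW(A) ⊇ FIRST(b) = {b}; new: +{b}
  A→S c: FOLLOW(S) ⊇ FIRST(c) = {c}; new: +{c}
  S→c B: FOLLOW(B) ⊇ FOLLOW(S) ⊇ {$,c}; new: +{$,c}
  S→d A: FOLLOW(A) ⊇ FOLLOW(S) ⊇ {$,c}; new: +{$,c}
  S: {$,c}  A: {$,b,c}  B: {$,c}
pass 2: (stable)
  S: {$,c}  A: {$,b,c}  B: {$,c}

FOLLOW(A) = ["$", "b", "c"]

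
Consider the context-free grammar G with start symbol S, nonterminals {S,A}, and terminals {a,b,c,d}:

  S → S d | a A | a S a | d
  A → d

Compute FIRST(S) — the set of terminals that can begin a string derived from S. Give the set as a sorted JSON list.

Compute FIRST by fixpoint:
pass 1:
  A via A→d: +{d}
  S via S→a A: +{a}
  S via S→d: +{d}
  FIRST(S)={a,d}  FIRST(A)={d}
pass 2: (stable)
  FIRST(S)={a,d}  FIRST(A)={d}

FIRST(S) = ["a", "d"]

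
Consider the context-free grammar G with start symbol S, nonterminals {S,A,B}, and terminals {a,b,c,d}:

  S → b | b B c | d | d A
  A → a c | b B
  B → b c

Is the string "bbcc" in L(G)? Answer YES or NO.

Convert to CNF:
  S -> T2 X4 | T3 A | b | d
  A -> T0 T1 | T2 B
  B -> T2 T1
  T0 -> a
  T1 -> c
  T2 -> b
  T3 -> d
  X4 -> B T1

CYK fill:
  T[0,0] 'b' = {S,T2}  orig:{S}
  T[1,1] 'b' = {S,T2}  orig:{S}
  T[2,2] 'c' = {T1}  orig:{}
  T[3,3] 'c' = {T1}  orig:{}
  T[0,1] 'bb' = ∅
  T[1,2] 'bc' = {B}
  T[2,3] 'cc' = ∅
  T[0,2] 'bbc' = {A}
  T[1,3] 'bcc' = {X4}  orig:{}
  T[0,3] 'bbcc' = {S}

S ∈ T[0,3] ⇒ YES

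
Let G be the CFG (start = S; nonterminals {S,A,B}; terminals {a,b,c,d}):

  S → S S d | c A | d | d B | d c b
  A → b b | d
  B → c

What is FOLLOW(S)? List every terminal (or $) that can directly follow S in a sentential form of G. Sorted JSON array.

Compute FIRST by fixpoint:
[1]
  A via A→b b: +{b}
  A via A→d: +{d}
  B via B→c: +{c}
  S via S→c A: +{c}
  S via S→d: +{d}
  FIRST(S)={c,d}  FIRST(A)={b,d}  FIRST(B)={c}
[2] (no change)
  FIRST(S)={c,d}  FIRST(A)={b,d}  FIRST(B)={c}

FOLLOW sets:
initialize: $ ∈ FOLLOW(S)
round 1:
  S→S S d: FOLLOW(S) ⊇ FIRST(S) = {c,d}; new: +{c,d}
  S→c A: FOLLOW(A) ⊇ FOLLOW(S) ⊇ {$,c,d}; new: +{$,c,d}
  S→d B: FOLLOW(B) ⊇ FOLLOW(S) ⊇ {$,c,d}; new: +{$,c,d}
  FOLLOW[S]={$,c,d}  FOLLOW[A]={$,c,d}  FOLLOW[B]={$,c,d}
round 2: (no change)
  FOLLOW[S]={$,c,d}  FOLLOW[A]={$,c,d}  FOLLOW[B]={$,c,d}

FOLLOW(S) = ["$", "c", "d"]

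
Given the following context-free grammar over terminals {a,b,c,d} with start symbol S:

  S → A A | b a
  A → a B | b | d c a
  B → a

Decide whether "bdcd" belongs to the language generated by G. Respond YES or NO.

Convert to CNF:
  S -> A A | T3 T0
  A -> T0 B | T1 X4 | b
  B -> a
  T0 -> a
  T1 -> d
  T2 -> c
  T3 -> b
  X4 -> T2 T0

CYK table (by increasing span):
  cell(0,0) b: {A,T3}  orig:{A}
  cell(1,1) d: {T1}  orig:{}
  cell(2,2) c: {T2}  orig:{}
  cell(3,3) d: {T1}  orig:{}
  cell(0,1) bd: ∅
  cell(1,2) dc: ∅
  cell(2,3) cd: ∅
  cell(0,2) bdc: ∅
  cell(1,3) dcd: ∅
  cell(0,3) bdcd: ∅

S ∉ T[0,3] ⇒ NO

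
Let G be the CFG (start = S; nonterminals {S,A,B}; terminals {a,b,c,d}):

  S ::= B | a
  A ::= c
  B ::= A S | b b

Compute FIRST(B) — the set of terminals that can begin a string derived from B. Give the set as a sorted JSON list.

FIRST sets, iterate to fixpoint:
[1]
  A via A→c: +{c}
  B via B→A S: +{c}
  B via B→b b: +{b}
  S via S→B: +{b,c}
  S via S→a: +{a}
  FIRST[S]={a,b,c}  FIRST[A]={c}  FIRST[B]={b,c}
[2] (stable)
  FIRST[S]={a,b,c}  FIRST[A]={c}  FIRST[B]={b,c}

FIRST(B) = ["b", "c"]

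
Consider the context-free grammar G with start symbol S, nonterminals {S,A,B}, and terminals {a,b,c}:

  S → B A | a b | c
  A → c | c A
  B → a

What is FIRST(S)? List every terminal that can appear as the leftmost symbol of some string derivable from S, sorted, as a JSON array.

FIRST iteration:
[1]
  A via A→c: +{c}
  B via B→a: +{a}
  S via S→B A: +{a}
  S via S→c: +{c}
  FIRST[S]={a,c}  FIRST[A]={c}  FIRST[B]={a}
[2] (stable)
  FIRST[S]={a,c}  FIRST[A]={c}  FIRST[B]={a}

FIRST(S) = ["a", "c"]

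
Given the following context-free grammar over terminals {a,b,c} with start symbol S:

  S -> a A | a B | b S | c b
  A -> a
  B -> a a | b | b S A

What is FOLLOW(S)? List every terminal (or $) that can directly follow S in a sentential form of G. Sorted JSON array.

Compute FIRST by fixpoint:
iter 1:
  A via A→a: +{a}
  B via B→a a: +{a}
  B via B→b: +{b}
  S via S→a A: +{a}
  S via S→b S: +{b}
  S via S→c b: +{c}
  S: {a,b,c}  A: {a}  B: {a,b}
iter 2: — fixpoint
  S: {a,b,c}  A: {a}  B: {a,b}

FOLLOW iteration:
FOLLOW(S) := {$}
pass 1:
  B→b S A: FOLLOW(S) ⊇ FIRST(A) = {a}; new: +{a}
  S→a A: FOLLOW(A) ⊇ FOLLOW(S) ⊇ {$,a}; new: +{$,a}
  S→a B: FOLLOW(B) ⊇ FOLLOW(S) ⊇ {$,a}; new: +{$,a}
  FOLLOW[S]={$,a}  FOLLOW[A]={$,a}  FOLLOW[B]={$,a}
pass 2: done
  FOLLOW[S]={$,a}  FOLLOW[A]={$,a}  FOLLOW[B]={$,a}

FOLLOW(S) = ["$", "a"]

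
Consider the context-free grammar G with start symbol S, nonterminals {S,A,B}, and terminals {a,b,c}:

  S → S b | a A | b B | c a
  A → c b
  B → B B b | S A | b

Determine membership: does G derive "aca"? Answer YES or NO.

CNF form of G:
  S -> S T1 | T0 T2 | T1 B | T2 A
  A -> T0 T1
  B -> B X3 | S A | b
  T0 -> c
  T1 -> b
  T2 -> a
  X3 -> B T1

Fill CYK table bottom-up:
  T[0,0] 'a' = {T2}  orig:{}
  T[1,1] 'c' = {T0}  orig:{}
  T[2,2] 'a' = {T2}  orig:{}
  T[0,1] 'ac' = ∅
  T[1,2] 'ca' = {S}
  T[0,2] 'aca' = ∅

S ∉ T[0,2] ⇒ NO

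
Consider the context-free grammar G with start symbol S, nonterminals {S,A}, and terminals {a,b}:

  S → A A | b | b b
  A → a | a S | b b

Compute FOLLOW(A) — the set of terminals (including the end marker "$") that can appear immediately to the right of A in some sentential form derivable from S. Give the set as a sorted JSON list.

FIRST iteration:
[1]
  A via A→a: +{a}
  A via A→b b: +{b}
  S via S→A A: +{a,b}
  FIRST(S)={a,b}  FIRST(A)={a,b}
[2] (no change)
  FIRST(S)={a,b}  FIRST(A)={a,b}

Compute FOLLOW by fixpoint:
seed FOLLOW(S) with $
iter 1:
  S→A A: FOLLOW(A) ⊇ FIRST(A) = {a,b}; new: +{a,b}
  S→A A: FOLLOW(A) ⊇ FOLLOW(S) ⊇ {$}; new: +{$}
  FOLLOW(S)={$}  FOLLOW(A)={$,a,b}
iter 2:
  A→a S: FOLLOW(S) ⊇ FOLLOW(A) ⊇ {$,a,b}; new: +{a,b}
  FOLLOW(S)={$,a,b}  FOLLOW(A)={$,a,b}
iter 3: done
  FOLLOW(S)={$,a,b}  FOLLOW(A)={$,a,b}

FOLLOW(A) = ["$", "a", "b"]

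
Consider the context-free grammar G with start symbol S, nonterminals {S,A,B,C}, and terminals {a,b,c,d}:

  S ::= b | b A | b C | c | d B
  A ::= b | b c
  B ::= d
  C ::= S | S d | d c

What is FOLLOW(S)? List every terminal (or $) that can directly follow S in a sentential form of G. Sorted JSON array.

FIRST iteration:
iter 1:
  A via A→b: +{b}
  B via B→d: +{d}
  C via C→d c: +{d}
  S via S→b: +{b}
  S via S→c: +{c}
  S via S→d B: +{d}
  FIRST(S)={b,c,d}  FIRST(A)={b}  FIRST(B)={d}  FIRST(C)={d}
iter 2:
  C via C→S: +{b,c}
  FIRST(S)={b,c,d}  FIRST(A)={b}  FIRST(B)={d}  FIRST(C)={b,c,d}
iter 3: (no change)
  FIRST(S)={b,c,d}  FIRST(A)={b}  FIRST(B)={d}  FIRST(C)={b,c,d}

Compute FOLLOW by fixpoint:
FOLLOW(S) := {$}
iter 1:
  C→S d: FOLLOW(S) ⊇ FIRST(d) = {d}; new: +{d}
  S→b A: FOLLOW(A) ⊇ FOLLOW(S) ⊇ {$,d}; new: +{$,d}
  S→b C: FOLLOW(C) ⊇ FOLLOW(S) ⊇ {$,d}; new: +{$,d}
  S→d B: FOLLOW(B) ⊇ FOLLOW(S) ⊇ {$,d}; new: +{$,d}
  S: {$,d}  A: {$,d}  B: {$,d}  C: {$,d}
iter 2: (stable)
  S: {$,d}  A: {$,d}  B: {$,d}  C: {$,d}

FOLLOW(S) = ["$", "d"]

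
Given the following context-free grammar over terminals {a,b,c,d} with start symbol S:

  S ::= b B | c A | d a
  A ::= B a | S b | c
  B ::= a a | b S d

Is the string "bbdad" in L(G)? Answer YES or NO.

Convert to CNF:
  S -> T1 B | T2 T0 | T3 A
  A -> B T0 | S T1 | c
  B -> T0 T0 | T1 X4
  T0 -> a
  T1 -> b
  T2 -> d
  T3 -> c
  X4 -> S T2

Fill CYK table bottom-up:
  [0..0]={T1}  "b"  orig:{}
  [1..1]={T1}  "b"  orig:{}
  [2..2]={T2}  "d"  orig:{}
  [3..3]={T0}  "a"  orig:{}
  [4..4]={T2}  "d"  orig:{}
  [0..1]=∅  "bb"
  [1..2]=∅  "bd"
  [2..3]={S}  "da"
  [3..4]=∅  "ad"
  [0..2]=∅  "bbd"
  [1..3]=∅  "bda"
  [2..4]={X4}  "dad"  orig:{}
  [0..3]=∅  "bbda"
  [1..4]={B}  "bdad"
  [0..4]={S}  "bbdad"

S ∈ T[0,4] ⇒ YES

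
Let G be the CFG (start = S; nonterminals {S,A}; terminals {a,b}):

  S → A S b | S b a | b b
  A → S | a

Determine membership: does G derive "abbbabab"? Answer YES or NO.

Convert to CNF:
  S -> A X4 | S X5 | T0 T0
  A -> A X2 | S X3 | T0 T0 | a
  T0 -> b
  T1 -> a
  X2 -> S T0
  X3 -> T0 T1
  X4 -> S T0
  X5 -> T0 T1

CYK fill:
  cell(0,0) a: {A,T1}  orig:{A}
  cell(1,1) b: {T0}  orig:{}
  cell(2,2) b: {T0}  orig:{}
  cell(3,3) b: {T0}  orig:{}
  cell(4,4) a: {A,T1}  orig:{A}
  cell(5,5) b: {T0}  orig:{}
  cell(6,6) a: {A,T1}  orig:{A}
  cell(7,7) b: {T0}  orig:{}
  cell(0,1) ab: ∅
  cell(1,2) bb: {A,S}
  cell(2,3) bb: {A,S}
  cell(3,4) ba: {X3,X5}  orig:{}
  cell(4,5) ab: ∅
  cell(5,6) ba: {X3,X5}  orig:{}
  cell(6,7) ab: ∅
  cell(0,2) abb: ∅
  cell(1,3) bbb: {X2,X4}  orig:{}
  cell(2,4) bba: ∅
  cell(3,5) bab: ∅
  cell(4,6) aba: ∅
  cell(5,7) bab: ∅
  cell(0,3) abbb: {A,S}
  cell(1,4) bbba: {A,S}
  cell(2,5) bbab: ∅
  cell(3,6) baba: ∅
  cell(4,7) abab: ∅
  cell(0,4) abbba: ∅
  cell(1,5) bbbab: {X2,X4}  orig:{}
  cell(2,6) bbaba: ∅
  cell(3,7) babab: ∅
  cell(0,5) abbbab: {A,S}
  cell(1,6) bbbaba: {A,S}
  cell(2,7) bbabab: ∅
  cell(0,6) abbbaba: ∅
  cell(1,7) bbbabab: {X2,X4}  orig:{}
  cell(0,7) abbbabab: {A,S}

S ∈ T[0,7] ⇒ YES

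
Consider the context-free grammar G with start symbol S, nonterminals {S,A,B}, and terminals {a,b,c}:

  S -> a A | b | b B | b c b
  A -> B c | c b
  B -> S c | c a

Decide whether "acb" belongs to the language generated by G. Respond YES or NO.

CNF form of G:
  S -> T1 B | T1 X3 | T2 A | b
  A -> B T0 | T0 T1
  B -> S T0 | T0 T2
  T0 -> c
  T1 -> b
  T2 -> a
  X3 -> T0 T1

Fill CYK table bottom-up:
  cell(0,0) a: {T2}  orig:{}
  cell(1,1) c: {T0}  orig:{}
  cell(2,2) b: {S,T1}  orig:{S}
  cell(0,1) ac: ∅
  cell(1,2) cb: {A,X3}  orig:{A}
  cell(0,2) acb: {S}

S ∈ T[0,2] ⇒ YES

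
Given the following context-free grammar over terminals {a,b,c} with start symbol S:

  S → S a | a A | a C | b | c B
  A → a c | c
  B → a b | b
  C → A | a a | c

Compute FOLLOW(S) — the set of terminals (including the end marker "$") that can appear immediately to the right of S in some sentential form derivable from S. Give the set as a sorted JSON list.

FIRST sets, iterate to fixpoint:
iter 1:
  A via A→a c: +{a}
  A via A→c: +{c}
  B via B→a b: +{a}
  B via B→b: +{b}
  C via C→A: +{a,c}
  S via S→a A: +{a}
  S via S→b: +{b}
  S via S→c B: +{c}
  S: {a,b,c}  A: {a,c}  B: {a,b}  C: {a,c}
iter 2: (no change)
  S: {a,b,c}  A: {a,c}  B: {a,b}  C: {a,c}

FOLLOW iteration:
FOLLOW(S) := {$}
pass 1:
  S→S a: FOLLOW(S) ⊇ FIRST(a) = {a}; new: +{a}
  S→a A: FOLLOW(A) ⊇ FOLLOW(S) ⊇ {$,a}; new: +{$,a}
  S→a C: FOLLOW(C) ⊇ FOLLOW(S) ⊇ {$,a}; new: +{$,a}
  S→c B: FOLLOW(B) ⊇ FOLLOW(S) ⊇ {$,a}; new: +{$,a}
  FOLLOW(S)={$,a}  FOLLOW(A)={$,a}  FOLLOW(B)={$,a}  FOLLOW(C)={$,a}
pass 2: — fixpoint
  FOLLOW(S)={$,a}  FOLLOW(A)={$,a}  FOLLOW(B)={$,a}  FOLLOW(C)={$,a}

FOLLOW(S) = ["$", "a"]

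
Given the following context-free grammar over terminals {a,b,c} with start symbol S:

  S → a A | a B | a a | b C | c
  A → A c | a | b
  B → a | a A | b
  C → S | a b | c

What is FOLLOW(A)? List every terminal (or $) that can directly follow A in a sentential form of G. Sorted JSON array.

Compute FIRST by fixpoint:
[1]
  A via A→a: +{a}
  A via A→b: +{b}
  B via B→a: +{a}
  B via B→b: +{b}
  C via C→a b: +{a}
  C via C→c: +{c}
  S via S→a A: +{a}
  S via S→b C: +{b}
  S via S→c: +{c}
  S: {a,b,c}  A: {a,b}  B: {a,b}  C: {a,c}
[2]
  C via C→S: +{b}
  S: {a,b,c}  A: {a,b}  B: {a,b}  C: {a,b,c}
[3] (no change)
  S: {a,b,c}  A: {a,b}  B: {a,b}  C: {a,b,c}

Compute FOLLOW by fixpoint:
initialize: $ ∈ FOLLOW(S)
[1]
  A→A c: FOLLOW(A) ⊇ FIRST(c) = {c}; new: +{c}
  S→a A: FOLLOW(A) ⊇ FOLLOW(S) ⊇ {$}; new: +{$}
  S→a B: FOLLOW(B) ⊇ FOLLOW(S) ⊇ {$}; new: +{$}
  S→b C: FOLLOW(C) ⊇ FOLLOW(S) ⊇ {$}; new: +{$}
  FOLLOW[S]={$}  FOLLOW[A]={$,c}  FOLLOW[B]={$}  FOLLOW[C]={$}
[2] done
  FOLLOW[S]={$}  FOLLOW[A]={$,c}  FOLLOW[B]={$}  FOLLOW[C]={$}

FOLLOW(A) = ["$", "c"]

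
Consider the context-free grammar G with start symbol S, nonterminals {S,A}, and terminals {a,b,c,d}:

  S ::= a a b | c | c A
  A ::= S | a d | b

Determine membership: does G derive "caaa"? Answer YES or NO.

Convert to CNF:
  S -> T0 X5 | T3 A | c
  A -> T0 T2 | T0 X4 | T3 A | b | c
  T0 -> a
  T1 -> b
  T2 -> d
  T3 -> c
  X4 -> T0 T1
  X5 -> T0 T1

CYK table (by increasing span):
  T[0,0] 'c' = {A,S,T3}  orig:{A,S}
  T[1,1] 'a' = {T0}  orig:{}
  T[2,2] 'a' = {T0}  orig:{}
  T[3,3] 'a' = {T0}  orig:{}
  T[0,1] 'ca' = ∅
  T[1,2] 'aa' = ∅
  T[2,3] 'aa' = ∅
  T[0,2] 'caa' = ∅
  T[1,3] 'aaa' = ∅
  T[0,3] 'caaa' = ∅

S ∉ T[0,3] ⇒ NO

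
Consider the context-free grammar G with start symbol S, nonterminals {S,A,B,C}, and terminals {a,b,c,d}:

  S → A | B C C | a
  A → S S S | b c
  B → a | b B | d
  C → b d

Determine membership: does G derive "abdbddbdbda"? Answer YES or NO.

CNF form of G:
  S -> B X4 | S X5 | T0 T1 | a
  A -> S X3 | T0 T1
  B -> T0 B | a | d
  C -> T0 T2
  T0 -> b
  T1 -> c
  T2 -> d
  X3 -> S S
  X4 -> C C
  X5 -> S S

Fill CYK table bottom-up:
  [0..0]={B,S}  "a"
  [1..1]={T0}  "b"  orig:{}
  [2..2]={B,T2}  "d"  orig:{B}
  [3..3]={T0}  "b"  orig:{}
  [4..4]={B,T2}  "d"  orig:{B}
  [5..5]={B,T2}  "d"  orig:{B}
  [6..6]={T0}  "b"  orig:{}
  [7..7]={B,T2}  "d"  orig:{B}
  [8..8]={T0}  "b"  orig:{}
  [9..9]={B,T2}  "d"  orig:{B}
  [10..10]={B,S}  "a"
  [0..1]=∅  "ab"
  [1..2]={B,C}  "bd"
  [2..3]=∅  "db"
  [3..4]={B,C}  "bd"
  [4..5]=∅  "dd"
  [5..6]=∅  "db"
  [6..7]={B,C}  "bd"
  [7..8]=∅  "db"
  [8..9]={B,C}  "bd"
  [9..10]=∅  "da"
  [0..2]=∅  "abd"
  [1..3]=∅  "bdb"
  [2..4]=∅  "dbd"
  [3..5]=∅  "bdd"
  [4..6]=∅  "ddb"
  [5..7]=∅  "dbd"
  [6..8]=∅  "bdb"
  [7..9]=∅  "dbd"
  [8..10]=∅  "bda"
  [0..3]=∅  "abdb"
  [1..4]={X4}  "bdbd"  orig:{}
  [2..5]=∅  "dbdd"
  [3..6]=∅  "bddb"
  [4..7]=∅  "ddbd"
  [5..8]=∅  "dbdb"
  [6..9]={X4}  "bdbd"  orig:{}
  [7..10]=∅  "dbda"
  [0..4]={S}  "abdbd"
  [1..5]=∅  "bdbdd"
  [2..6]=∅  "dbddb"
  [3..7]=∅  "bddbd"
  [4..8]=∅  "ddbdb"
  [5..9]={S}  "dbdbd"
  [6..10]=∅  "bdbda"
  [0..5]=∅  "abdbdd"
  [1..6]=∅  "bdbddb"
  [2..7]=∅  "dbddbd"
  [3..8]=∅  "bddbdb"
  [4..9]=∅  "ddbdbd"
  [5..10]={X3,X5}  "dbdbda"  orig:{}
  [0..6]=∅  "abdbddb"
  [1..7]=∅  "bdbddbd"
  [2..8]=∅  "dbddbdb"
  [3..9]=∅  "bddbdbd"
  [4..10]=∅  "ddbdbda"
  [0..7]=∅  "abdbddbd"
  [1..8]=∅  "bdbddbdb"
  [2..9]=∅  "dbddbdbd"
  [3..10]=∅  "bddbdbda"
  [0..8]=∅  "abdbddbdb"
  [1..9]=∅  "bdbddbdbd"
  [2..10]=∅  "dbddbdbda"
  [0..9]={X3,X5}  "abdbddbdbd"  orig:{}
  [1..10]=∅  "bdbddbdbda"
  [0..10]={A,S}  "abdbddbdbda"

S ∈ T[0,10] ⇒ YES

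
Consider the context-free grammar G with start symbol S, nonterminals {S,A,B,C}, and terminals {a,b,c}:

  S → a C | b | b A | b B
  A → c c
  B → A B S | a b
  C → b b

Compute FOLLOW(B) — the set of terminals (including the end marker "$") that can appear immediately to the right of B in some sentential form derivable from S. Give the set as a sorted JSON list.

FIRST sets, iterate to fixpoint:
pass 1:
  A via A→c c: +{c}
  B via B→A B S: +{c}
  B via B→a b: +{a}
  C via C→b b: +{b}
  S via S→a C: +{a}
  S via S→b: +{b}
  FIRST[S]={a,b}  FIRST[A]={c}  FIRST[B]={a,c}  FIRST[C]={b}
pass 2: — fixpoint
  FIRST[S]={a,b}  FIRST[A]={c}  FIRST[B]={a,c}  FIRST[C]={b}

FOLLOW sets:
seed FOLLOW(S) with $
iter 1:
  B→A B S: FOLLOW(A) ⊇ FIRST(B) = {a,c}; new: +{a,c}
  B→A B S: FOLLOW(B) ⊇ FIRST(S) = {a,b}; new: +{a,b}
  B→A B S: FOLLOW(S) ⊇ FOLLOW(B) ⊇ {a,b}; new: +{a,b}
  S→a C: FOLLOW(C) ⊇ FOLLOW(S) ⊇ {$,a,b}; new: +{$,a,b}
  S→b A: FOLLOW(A) ⊇ FOLLOW(S) ⊇ {$,a,b}; new: +{$,b}
  S→b B: FOLLOW(B) ⊇ FOLLOW(S) ⊇ {$,a,b}; new: +{$}
  FOLLOW[S]={$,a,b}  FOLLOW[A]={$,a,b,c}  FOLLOW[B]={$,a,b}  FOLLOW[C]={$,a,b}
iter 2: (stable)
  FOLLOW[S]={$,a,b}  FOLLOW[A]={$,a,b,c}  FOLLOW[B]={$,a,b}  FOLLOW[C]={$,a,b}

FOLLOW(B) = ["$", "a", "b"]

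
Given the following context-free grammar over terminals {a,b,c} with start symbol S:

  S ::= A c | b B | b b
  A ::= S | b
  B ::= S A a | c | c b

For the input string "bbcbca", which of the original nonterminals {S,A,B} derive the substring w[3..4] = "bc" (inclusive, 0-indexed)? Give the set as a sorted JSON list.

CNF form of G:
  S -> A T0 | T1 B | T1 T1
  A -> A T0 | T1 B | T1 T1 | b
  B -> S X3 | T0 T1 | c
  T0 -> c
  T1 -> b
  T2 -> a
  X3 -> A T2

CYK fill — only the sub-triangle for w[3..4]:
  T[3,3] 'b' = {A,T1}  orig:{A}
  T[4,4] 'c' = {B,T0}  orig:{B}
  T[3,4] 'bc' = {A,S}

Original NTs in T[3,4] deriving "bc": ["A", "S"]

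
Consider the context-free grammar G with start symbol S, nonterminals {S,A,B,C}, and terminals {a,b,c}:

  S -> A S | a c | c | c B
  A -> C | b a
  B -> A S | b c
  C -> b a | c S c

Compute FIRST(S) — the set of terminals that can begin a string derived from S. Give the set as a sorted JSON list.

Compute FIRST by fixpoint:
iter 1:
  A via A→b a: +{b}
  B via B→A S: +{b}
  C via C→b a: +{b}
  C via C→c S c: +{c}
  S via S→A S: +{b}
  S via S→a c: +{a}
  S via S→c: +{c}
  S: {a,b,c}  A: {b}  B: {b}  C: {b,c}
iter 2:
  A via A→C: +{c}
  B via B→A S: +{c}
  S: {a,b,c}  A: {b,c}  B: {b,c}  C: {b,c}
iter 3: (no change)
  S: {a,b,c}  A: {b,c}  B: {b,c}  C: {b,c}

FIRST(S) = ["a", "b", "c"]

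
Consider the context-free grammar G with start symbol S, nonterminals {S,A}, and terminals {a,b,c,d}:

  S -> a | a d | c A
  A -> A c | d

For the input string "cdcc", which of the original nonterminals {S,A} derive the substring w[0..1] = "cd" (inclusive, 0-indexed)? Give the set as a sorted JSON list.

CNF form of G:
  S -> T0 A | T1 T2 | a
  A -> A T0 | d
  T0 -> c
  T1 -> a
  T2 -> d

CYK table (by increasing span) (cells [i..j] with 0 ≤ i ≤ j ≤ 1 only):
  [0..0]={T0}  "c"  orig:{}
  [1..1]={A,T2}  "d"  orig:{A}
  [0..1]={S}  "cd"

Original NTs in T[0,1] deriving "cd": ["S"]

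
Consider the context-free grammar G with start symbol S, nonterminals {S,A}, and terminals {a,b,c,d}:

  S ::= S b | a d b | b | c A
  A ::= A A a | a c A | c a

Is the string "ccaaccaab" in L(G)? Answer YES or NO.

Convert to CNF:
  S -> S T2 | T0 X6 | T1 A | b
  A -> A X4 | T0 X5 | T1 T0
  T0 -> a
  T1 -> c
  T2 -> b
  T3 -> d
  X4 -> A T0
  X5 -> T1 A
  X6 -> T3 T2

Fill CYK table bottom-up:
  cell(0,0) c: {T1}  orig:{}
  cell(1,1) c: {T1}  orig:{}
  cell(2,2) a: {T0}  orig:{}
  cell(3,3) a: {T0}  orig:{}
  cell(4,4) c: {T1}  orig:{}
  cell(5,5) c: {T1}  orig:{}
  cell(6,6) a: {T0}  orig:{}
  cell(7,7) a: {T0}  orig:{}
  cell(8,8) b: {S,T2}  orig:{S}
  cell(0,1) cc: ∅
  cell(1,2) ca: {A}
  cell(2,3) aa: ∅
  cell(3,4) ac: ∅
  cell(4,5) cc: ∅
  cell(5,6) ca: {A}
  cell(6,7) aa: ∅
  cell(7,8) ab: ∅
  cell(0,2) cca: {S,X5}  orig:{S}
  cell(1,3) caa: {X4}  orig:{}
  cell(2,4) aac: ∅
  cell(3,5) acc: ∅
  cell(4,6) cca: {S,X5}  orig:{S}
  cell(5,7) caa: {X4}  orig:{}
  cell(6,8) aab: ∅
  cell(0,3) ccaa: ∅
  cell(1,4) caac: ∅
  cell(2,5) aacc: ∅
  cell(3,6) acca: {A}
  cell(4,7) ccaa: ∅
  cell(5,8) caab: ∅
  cell(0,4) ccaac: ∅
  cell(1,5) caacc: ∅
  cell(2,6) aacca: ∅
  cell(3,7) accaa: {X4}  orig:{}
  cell(4,8) ccaab: ∅
  cell(0,5) ccaacc: ∅
  cell(1,6) caacca: ∅
  cell(2,7) aaccaa: ∅
  cell(3,8) accaab: ∅
  cell(0,6) ccaacca: ∅
  cell(1,7) caaccaa: {A}
  cell(2,8) aaccaab: ∅
  cell(0,7) ccaaccaa: {S,X5}  orig:{S}
  cell(1,8) caaccaab: ∅
  cell(0,8) ccaaccaab: {S}

S ∈ T[0,8] ⇒ YES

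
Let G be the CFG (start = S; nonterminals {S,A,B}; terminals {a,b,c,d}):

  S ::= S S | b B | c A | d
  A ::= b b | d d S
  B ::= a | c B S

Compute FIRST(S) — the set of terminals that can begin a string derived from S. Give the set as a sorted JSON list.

FIRST iteration:
round 1:
  A via A→b b: +{b}
  A via A→d d S: +{d}
  B via B→a: +{a}
  B via B→c B S: +{c}
  S via S→b B: +{b}
  S via S→c A: +{c}
  S via S→d: +{d}
  S: {b,c,d}  A: {b,d}  B: {a,c}
round 2: — fixpoint
  S: {b,c,d}  A: {b,d}  B: {a,c}

FIRST(S) = ["b", "c", "d"]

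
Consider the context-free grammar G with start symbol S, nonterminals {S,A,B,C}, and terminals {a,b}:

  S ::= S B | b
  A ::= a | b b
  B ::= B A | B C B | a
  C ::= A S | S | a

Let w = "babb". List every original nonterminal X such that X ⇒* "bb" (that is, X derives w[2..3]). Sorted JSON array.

Convert to CNF:
  S -> S B | b
  A -> T0 T0 | a
  B -> B A | B X1 | a
  C -> A S | S B | a | b
  T0 -> b
  X1 -> C B

CYK fill — only the sub-triangle for w[2..3]:
  T[2,2] 'b' = {C,S,T0}  orig:{C,S}
  T[3,3] 'b' = {C,S,T0}  orig:{C,S}
  T[2,3] 'bb' = {A}

Original NTs in T[2,3] deriving "bb": ["A"]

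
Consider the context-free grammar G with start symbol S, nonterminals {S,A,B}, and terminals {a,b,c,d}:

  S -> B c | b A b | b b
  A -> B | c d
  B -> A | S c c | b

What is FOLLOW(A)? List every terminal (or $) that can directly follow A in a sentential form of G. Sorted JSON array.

FIRST iteration:
pass 1:
  A via A→c d: +{c}
  B via B→A: +{c}
  B via B→b: +{b}
  S via S→B c: +{b,c}
  FIRST(S)={b,c}  FIRST(A)={c}  FIRST(B)={b,c}
pass 2:
  A via A→B: +{b}
  FIRST(S)={b,c}  FIRST(A)={b,c}  FIRST(B)={b,c}
pass 3: — fixpoint
  FIRST(S)={b,c}  FIRST(A)={b,c}  FIRST(B)={b,c}

FOLLOW sets:
FOLLOW(S) := {$}
[1]
  B→S c c: FOLLOW(S) ⊇ FIRST(c) = {c}; new: +{c}
  S→B c: FOLLOW(B) ⊇ FIRST(c) = {c}; new: +{c}
  S→b A b: FOLLOW(A) ⊇ FIRST(b) = {b}; new: +{b}
  FOLLOW(S)={$,c}  FOLLOW(A)={b}  FOLLOW(B)={c}
[2]
  A→B: FOLLOW(B) ⊇ FOLLOW(A) ⊇ {b}; new: +{b}
  B→A: FOLLOW(A) ⊇ FOLLOW(B) ⊇ {b,c}; new: +{c}
  FOLLOW(S)={$,c}  FOLLOW(A)={b,c}  FOLLOW(B)={b,c}
[3] done
  FOLLOW(S)={$,c}  FOLLOW(A)={b,c}  FOLLOW(B)={b,c}

FOLLOW(A) = ["b", "c"]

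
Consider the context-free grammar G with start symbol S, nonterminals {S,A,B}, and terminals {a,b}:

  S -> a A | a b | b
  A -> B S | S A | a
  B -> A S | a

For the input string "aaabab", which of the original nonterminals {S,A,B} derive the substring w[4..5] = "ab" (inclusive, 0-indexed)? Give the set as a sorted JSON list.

CNF form of G:
  S -> T0 A | T0 T1 | b
  A -> B S | S A | a
  B -> A S | a
  T0 -> a
  T1 -> b

Fill CYK table bottom-up — only the sub-triangle for w[4..5]:
  [4..4]={A,B,T0}  "a"  orig:{A,B}
  [5..5]={S,T1}  "b"  orig:{S}
  [4..5]={A,B,S}  "ab"

Original NTs in T[4,5] deriving "ab": ["A", "B", "S"]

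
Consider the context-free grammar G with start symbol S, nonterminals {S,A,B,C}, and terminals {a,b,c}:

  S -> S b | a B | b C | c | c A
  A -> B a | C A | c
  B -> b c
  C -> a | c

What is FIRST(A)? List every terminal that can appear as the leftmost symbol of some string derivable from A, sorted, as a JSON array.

Compute FIRST by fixpoint:
iter 1:
  A via A→c: +{c}
  B via B→b c: +{b}
  C via C→a: +{a}
  C via C→c: +{c}
  S via S→a B: +{a}
  S via S→b C: +{b}
  S via S→c: +{c}
  FIRST(S)={a,b,c}  FIRST(A)={c}  FIRST(B)={b}  FIRST(C)={a,c}
iter 2:
  A via A→B a: +{b}
  A via A→C A: +{a}
  FIRST(S)={a,b,c}  FIRST(A)={a,b,c}  FIRST(B)={b}  FIRST(C)={a,c}
iter 3: (stable)
  FIRST(S)={a,b,c}  FIRST(A)={a,b,c}  FIRST(B)={b}  FIRST(C)={a,c}

FIRST(A) = ["a", "b", "c"]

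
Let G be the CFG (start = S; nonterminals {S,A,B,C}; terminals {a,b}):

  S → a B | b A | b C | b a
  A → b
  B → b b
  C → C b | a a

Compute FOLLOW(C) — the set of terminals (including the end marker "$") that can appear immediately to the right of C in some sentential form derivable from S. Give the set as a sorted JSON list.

FIRST sets, iterate to fixpoint:
pass 1:
  A via A→b: +{b}
  B via B→b b: +{b}
  C via C→a a: +{a}
  S via S→a B: +{a}
  S via S→b A: +{b}
  FIRST[S]={a,b}  FIRST[A]={b}  FIRST[B]={b}  FIRST[C]={a}
pass 2: done
  FIRST[S]={a,b}  FIRST[A]={b}  FIRST[B]={b}  FIRST[C]={a}

FOLLOW sets:
initialize: $ ∈ FOLLOW(S)
iter 1:
  C→C b: FOLLOW(C) ⊇ FIRST(b) = {b}; new: +{b}
  S→a B: FOLLOW(B) ⊇ FOLLOW(S) ⊇ {$}; new: +{$}
  S→b A: FOLLOW(A) ⊇ FOLLOW(S) ⊇ {$}; new: +{$}
  S→b C: FOLLOW(C) ⊇ FOLLOW(S) ⊇ {$}; new: +{$}
  FOLLOW(S)={$}  FOLLOW(A)={$}  FOLLOW(B)={$}  FOLLOW(C)={$,b}
iter 2: done
  FOLLOW(S)={$}  FOLLOW(A)={$}  FOLLOW(B)={$}  FOLLOW(C)={$,b}

FOLLOW(C) = ["$", "b"]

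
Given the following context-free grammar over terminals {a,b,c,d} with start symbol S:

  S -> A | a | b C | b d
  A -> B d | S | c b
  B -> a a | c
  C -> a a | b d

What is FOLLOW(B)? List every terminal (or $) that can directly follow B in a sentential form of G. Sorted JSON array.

Compute FIRST by fixpoint:
pass 1:
  A via A→c b: +{c}
  B via B→a a: +{a}
  B via B→c: +{c}
  C via C→a a: +{a}
  C via C→b d: +{b}
  S via S→A: +{c}
  S via S→a: +{a}
  S via S→b C: +{b}
  S: {a,b,c}  A: {c}  B: {a,c}  C: {a,b}
pass 2:
  A via A→B d: +{a}
  A via A→S: +{b}
  S: {a,b,c}  A: {a,b,c}  B: {a,c}  C: {a,b}
pass 3: done
  S: {a,b,c}  A: {a,b,c}  B: {a,c}  C: {a,b}

FOLLOW sets:
FOLLOW(S) := {$}
pass 1:
  A→B d: FOLLOW(B) ⊇ FIRST(d) = {d}; new: +{d}
  S→A: FOLLOW(A) ⊇ FOLLOW(S) ⊇ {$}; new: +{$}
  S→b C: FOLLOW(C) ⊇ FOLLOW(S) ⊇ {$}; new: +{$}
  S: {$}  A: {$}  B: {d}  C: {$}
pass 2: — fixpoint
  S: {$}  A: {$}  B: {d}  C: {$}

FOLLOW(B) = ["d"]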